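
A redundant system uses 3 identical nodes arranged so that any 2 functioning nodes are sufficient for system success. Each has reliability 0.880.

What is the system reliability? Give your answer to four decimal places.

0.9603

R = Σ_{i=2}^{3} C(3,i) p^i (1−p)^{3−i} with p = 0.880
C(3,2)·0.880^2·0.120^1 = 0.278784
C(3,3)·0.880^3·0.120^0 = 0.681472
Sum = 0.9603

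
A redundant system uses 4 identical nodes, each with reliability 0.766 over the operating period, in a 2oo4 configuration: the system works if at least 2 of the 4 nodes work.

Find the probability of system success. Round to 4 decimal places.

R = Σ_{i=2}^{4} C(4,i) p^i (1−p)^{4−i} with p = 0.766
C(4,2)·0.766^2·0.234^2 = 0.192770
C(4,3)·0.766^3·0.234^1 = 0.420690
C(4,4)·0.766^4·0.234^0 = 0.344283
Sum = 0.9577

0.9577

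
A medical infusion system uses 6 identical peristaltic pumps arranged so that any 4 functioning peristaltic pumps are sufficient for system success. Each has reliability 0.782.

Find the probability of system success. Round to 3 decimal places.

0.878

R = Σ_{i=4}^{6} C(6,i) p^i (1−p)^{6−i} with p = 0.782
C(6,4)·0.782^4·0.218^2 = 0.26658
C(6,5)·0.782^5·0.218^1 = 0.38251
C(6,6)·0.782^6·0.218^0 = 0.22869
Sum = 0.878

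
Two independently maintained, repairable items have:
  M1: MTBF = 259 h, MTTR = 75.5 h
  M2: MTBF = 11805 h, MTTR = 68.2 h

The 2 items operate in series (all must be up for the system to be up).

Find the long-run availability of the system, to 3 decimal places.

0.770

A(M1) = MTBF/(MTBF+MTTR) = 259/(259+75.5) = 0.774290
A(M2) = MTBF/(MTBF+MTTR) = 11805/(11805+68.2) = 0.994256
Series availability: 0.774290 × 0.994256 = 0.770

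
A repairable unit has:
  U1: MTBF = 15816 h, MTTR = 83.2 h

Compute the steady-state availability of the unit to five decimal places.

0.99477

A(U1) = MTBF/(MTBF+MTTR) = 15816/(15816+83.2) = 0.99477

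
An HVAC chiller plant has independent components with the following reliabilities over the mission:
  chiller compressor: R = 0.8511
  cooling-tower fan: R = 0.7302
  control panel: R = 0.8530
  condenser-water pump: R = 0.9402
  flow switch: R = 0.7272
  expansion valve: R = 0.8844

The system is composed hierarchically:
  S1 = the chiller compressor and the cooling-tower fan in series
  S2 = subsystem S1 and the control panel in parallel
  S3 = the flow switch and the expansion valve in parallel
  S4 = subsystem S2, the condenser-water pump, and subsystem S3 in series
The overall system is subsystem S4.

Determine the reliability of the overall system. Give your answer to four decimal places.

Series (chiller compressor and cooling-tower fan): 0.851100 × 0.730200 = 0.621473
Parallel ([0.621473] and control panel): 1 − (1 − 0.621473)(1 − 0.853000) = 0.944357
Parallel (flow switch and expansion valve): 1 − (1 − 0.727200)(1 − 0.884400) = 0.968464
Series ([0.944357], condenser-water pump, and [0.968464]): 0.944357 × 0.940200 × 0.968464 = 0.8599

0.8599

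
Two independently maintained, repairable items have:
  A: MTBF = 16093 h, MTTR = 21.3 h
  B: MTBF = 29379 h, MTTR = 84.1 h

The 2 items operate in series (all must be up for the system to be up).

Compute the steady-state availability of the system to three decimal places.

A(A) = MTBF/(MTBF+MTTR) = 16093/(16093+21.3) = 0.998678
A(B) = MTBF/(MTBF+MTTR) = 29379/(29379+84.1) = 0.997146
Series availability: 0.998678 × 0.997146 = 0.996

0.996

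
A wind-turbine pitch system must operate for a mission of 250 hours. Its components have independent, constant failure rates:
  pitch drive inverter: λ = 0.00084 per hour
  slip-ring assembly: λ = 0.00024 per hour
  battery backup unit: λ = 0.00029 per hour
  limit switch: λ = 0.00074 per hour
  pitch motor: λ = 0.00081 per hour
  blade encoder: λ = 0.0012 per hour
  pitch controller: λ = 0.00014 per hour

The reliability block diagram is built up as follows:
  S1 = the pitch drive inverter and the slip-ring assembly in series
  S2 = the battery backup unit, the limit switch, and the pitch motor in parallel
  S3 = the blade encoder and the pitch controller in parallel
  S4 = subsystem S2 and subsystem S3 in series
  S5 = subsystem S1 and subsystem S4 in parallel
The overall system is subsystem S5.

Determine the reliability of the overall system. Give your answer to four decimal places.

0.9974

R(pitch drive inverter) = exp(−0.00084 × 250) = 0.810584
R(slip-ring assembly) = exp(−0.00024 × 250) = 0.941765
R(battery backup unit) = exp(−0.00029 × 250) = 0.930066
R(limit switch) = exp(−0.00074 × 250) = 0.831104
R(pitch motor) = exp(−0.00081 × 250) = 0.816686
R(blade encoder) = exp(−0.0012 × 250) = 0.740818
R(pitch controller) = exp(−0.00014 × 250) = 0.965605
Series (pitch drive inverter and slip-ring assembly): 0.810584 × 0.941765 = 0.763380
Parallel (battery backup unit, limit switch, and pitch motor): 1 − (1 − 0.930066)(1 − 0.831104)(1 − 0.816686) = 0.997835
Parallel (blade encoder and pitch controller): 1 − (1 − 0.740818)(1 − 0.965605) = 0.991085
Series ([0.997835] and [0.991085]): 0.997835 × 0.991085 = 0.988939
Parallel ([0.763380] and [0.988939]): 1 − (1 − 0.763380)(1 − 0.988939) = 0.9974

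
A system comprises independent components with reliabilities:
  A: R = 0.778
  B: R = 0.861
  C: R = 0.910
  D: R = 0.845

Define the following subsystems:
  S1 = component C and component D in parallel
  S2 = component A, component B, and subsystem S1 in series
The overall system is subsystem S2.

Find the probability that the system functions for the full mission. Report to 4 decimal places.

0.6605

Parallel (C and D): 1 − (1 − 0.910000)(1 − 0.845000) = 0.986050
Series (A, B, and [0.986050]): 0.778000 × 0.861000 × 0.986050 = 0.6605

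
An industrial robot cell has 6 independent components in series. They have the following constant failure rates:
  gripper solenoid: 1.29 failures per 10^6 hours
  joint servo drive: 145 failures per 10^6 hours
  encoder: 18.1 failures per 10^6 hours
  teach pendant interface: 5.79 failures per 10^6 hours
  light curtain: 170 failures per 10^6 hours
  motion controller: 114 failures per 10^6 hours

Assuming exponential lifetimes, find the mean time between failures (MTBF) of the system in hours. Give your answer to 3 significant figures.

2200

Series of exponential components: λ_sys = Σ λ_i
λ_sys = 0.00000129 + 0.000145 + 0.0000181 + 0.00000579 + 0.000170 + 0.000114 = 4.5418e-04 /h
MTBF = 1 / λ_sys = 2200 h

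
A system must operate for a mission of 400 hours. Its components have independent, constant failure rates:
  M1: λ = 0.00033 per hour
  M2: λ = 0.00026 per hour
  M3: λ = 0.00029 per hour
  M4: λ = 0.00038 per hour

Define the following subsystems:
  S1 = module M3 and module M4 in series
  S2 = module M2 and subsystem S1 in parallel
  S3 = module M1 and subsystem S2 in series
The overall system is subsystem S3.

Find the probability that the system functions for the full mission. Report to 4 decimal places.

0.8560

R(M1) = exp(−0.00033 × 400) = 0.876341
R(M2) = exp(−0.00026 × 400) = 0.901225
R(M3) = exp(−0.00029 × 400) = 0.890475
R(M4) = exp(−0.00038 × 400) = 0.858988
Series (M3 and M4): 0.890475 × 0.858988 = 0.764907
Parallel (M2 and [0.764907]): 1 − (1 − 0.901225)(1 − 0.764907) = 0.976779
Series (M1 and [0.976779]): 0.876341 × 0.976779 = 0.8560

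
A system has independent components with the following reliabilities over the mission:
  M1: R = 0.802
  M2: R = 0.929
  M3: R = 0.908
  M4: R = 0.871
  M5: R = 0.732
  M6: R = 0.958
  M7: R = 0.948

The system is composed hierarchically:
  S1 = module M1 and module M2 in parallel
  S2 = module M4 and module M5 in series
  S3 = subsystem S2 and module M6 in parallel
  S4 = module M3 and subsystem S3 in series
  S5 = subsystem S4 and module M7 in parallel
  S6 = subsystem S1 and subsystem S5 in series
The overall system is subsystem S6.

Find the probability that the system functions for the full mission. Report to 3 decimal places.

Parallel (M1 and M2): 1 − (1 − 0.80200)(1 − 0.92900) = 0.98594
Series (M4 and M5): 0.87100 × 0.73200 = 0.63757
Parallel ([0.63757] and M6): 1 − (1 − 0.63757)(1 − 0.95800) = 0.98478
Series (M3 and [0.98478]): 0.90800 × 0.98478 = 0.89418
Parallel ([0.89418] and M7): 1 − (1 − 0.89418)(1 − 0.94800) = 0.99450
Series ([0.98594] and [0.99450]): 0.98594 × 0.99450 = 0.981

0.981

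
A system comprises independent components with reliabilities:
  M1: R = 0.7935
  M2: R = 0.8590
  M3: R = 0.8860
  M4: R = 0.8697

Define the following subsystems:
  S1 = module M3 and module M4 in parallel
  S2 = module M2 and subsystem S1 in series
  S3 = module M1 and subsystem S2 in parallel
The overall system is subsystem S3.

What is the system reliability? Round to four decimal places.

0.9682

Parallel (M3 and M4): 1 − (1 − 0.886000)(1 − 0.869700) = 0.985146
Series (M2 and [0.985146]): 0.859000 × 0.985146 = 0.846240
Parallel (M1 and [0.846240]): 1 − (1 − 0.793500)(1 − 0.846240) = 0.9682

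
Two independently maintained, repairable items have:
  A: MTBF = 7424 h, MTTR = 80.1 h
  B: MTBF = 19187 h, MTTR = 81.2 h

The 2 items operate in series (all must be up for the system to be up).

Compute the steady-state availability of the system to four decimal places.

0.9852

A(A) = MTBF/(MTBF+MTTR) = 7424/(7424+80.1) = 0.989326
A(B) = MTBF/(MTBF+MTTR) = 19187/(19187+81.2) = 0.995786
Series availability: 0.989326 × 0.995786 = 0.9852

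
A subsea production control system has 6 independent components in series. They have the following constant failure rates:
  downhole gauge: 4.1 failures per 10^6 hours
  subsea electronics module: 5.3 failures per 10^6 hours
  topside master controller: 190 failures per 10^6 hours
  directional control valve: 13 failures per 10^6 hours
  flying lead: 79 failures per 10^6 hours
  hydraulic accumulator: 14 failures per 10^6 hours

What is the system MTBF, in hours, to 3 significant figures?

3270

Series of exponential components: λ_sys = Σ λ_i
λ_sys = 0.0000041 + 0.0000053 + 0.00019 + 0.000013 + 0.000079 + 0.000014 = 3.0540e-04 /h
MTBF = 1 / λ_sys = 3270 h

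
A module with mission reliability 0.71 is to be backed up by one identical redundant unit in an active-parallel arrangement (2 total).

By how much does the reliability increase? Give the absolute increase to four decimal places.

R_before = 0.71
R_after = 1 − (1 − 0.71)^2 = 0.9159
ΔR = 0.9159 − 0.71 = 0.2059

0.2059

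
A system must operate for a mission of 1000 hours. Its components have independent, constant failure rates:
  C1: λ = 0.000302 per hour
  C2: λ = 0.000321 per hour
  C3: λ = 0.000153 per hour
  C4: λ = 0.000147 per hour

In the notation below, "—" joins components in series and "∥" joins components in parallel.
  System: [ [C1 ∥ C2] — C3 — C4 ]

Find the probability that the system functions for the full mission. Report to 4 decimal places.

R(C1) = exp(−0.000302 × 1000) = 0.739338
R(C2) = exp(−0.000321 × 1000) = 0.725423
R(C3) = exp(−0.000153 × 1000) = 0.858130
R(C4) = exp(−0.000147 × 1000) = 0.863294
Parallel (C1 and C2): 1 − (1 − 0.739338)(1 − 0.725423) = 0.928428
Series ([0.928428], C3, and C4): 0.928428 × 0.858130 × 0.863294 = 0.6878

0.6878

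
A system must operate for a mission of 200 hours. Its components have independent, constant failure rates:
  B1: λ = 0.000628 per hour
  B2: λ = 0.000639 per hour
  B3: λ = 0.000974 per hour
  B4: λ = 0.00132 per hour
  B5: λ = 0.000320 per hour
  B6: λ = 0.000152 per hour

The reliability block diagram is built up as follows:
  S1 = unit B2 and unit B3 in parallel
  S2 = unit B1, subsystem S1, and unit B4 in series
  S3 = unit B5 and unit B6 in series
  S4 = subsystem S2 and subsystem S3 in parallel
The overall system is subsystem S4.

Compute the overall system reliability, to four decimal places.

R(B1) = exp(−0.000628 × 200) = 0.881968
R(B2) = exp(−0.000639 × 200) = 0.880029
R(B3) = exp(−0.000974 × 200) = 0.822999
R(B4) = exp(−0.00132 × 200) = 0.767974
R(B5) = exp(−0.000320 × 200) = 0.938005
R(B6) = exp(−0.000152 × 200) = 0.970057
Parallel (B2 and B3): 1 − (1 − 0.880029)(1 − 0.822999) = 0.978765
Series (B1, [0.978765], and B4): 0.881968 × 0.978765 × 0.767974 = 0.662945
Series (B5 and B6): 0.938005 × 0.970057 = 0.909918
Parallel ([0.662945] and [0.909918]): 1 − (1 − 0.662945)(1 − 0.909918) = 0.9696

0.9696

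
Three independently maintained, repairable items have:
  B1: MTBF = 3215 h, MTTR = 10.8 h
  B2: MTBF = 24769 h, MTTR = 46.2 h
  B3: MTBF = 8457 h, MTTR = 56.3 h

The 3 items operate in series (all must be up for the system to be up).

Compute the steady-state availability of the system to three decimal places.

A(B1) = MTBF/(MTBF+MTTR) = 3215/(3215+10.8) = 0.996652
A(B2) = MTBF/(MTBF+MTTR) = 24769/(24769+46.2) = 0.998138
A(B3) = MTBF/(MTBF+MTTR) = 8457/(8457+56.3) = 0.993387
Series availability: 0.996652 × 0.998138 × 0.993387 = 0.988

0.988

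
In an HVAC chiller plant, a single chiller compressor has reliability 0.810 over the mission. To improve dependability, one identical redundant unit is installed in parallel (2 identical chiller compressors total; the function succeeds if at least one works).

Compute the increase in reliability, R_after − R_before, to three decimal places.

R_before = 0.810
R_after = 1 − (1 − 0.810)^2 = 0.964
ΔR = 0.964 − 0.810 = 0.154

0.154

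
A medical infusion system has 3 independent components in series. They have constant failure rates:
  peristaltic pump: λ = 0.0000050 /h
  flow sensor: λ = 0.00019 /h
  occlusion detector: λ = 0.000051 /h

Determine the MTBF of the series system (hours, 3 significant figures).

4070

Series of exponential components: λ_sys = Σ λ_i
λ_sys = 0.0000050 + 0.00019 + 0.000051 = 2.4600e-04 /h
MTBF = 1 / λ_sys = 4070 h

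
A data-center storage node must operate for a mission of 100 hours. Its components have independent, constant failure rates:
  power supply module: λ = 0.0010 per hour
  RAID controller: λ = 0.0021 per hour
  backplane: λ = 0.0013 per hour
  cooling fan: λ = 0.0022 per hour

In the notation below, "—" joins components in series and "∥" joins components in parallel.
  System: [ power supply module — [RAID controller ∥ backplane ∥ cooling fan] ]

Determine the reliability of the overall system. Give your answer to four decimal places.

R(power supply module) = exp(−0.0010 × 100) = 0.904837
R(RAID controller) = exp(−0.0021 × 100) = 0.810584
R(backplane) = exp(−0.0013 × 100) = 0.878095
R(cooling fan) = exp(−0.0022 × 100) = 0.802519
Parallel (RAID controller, backplane, and cooling fan): 1 − (1 − 0.810584)(1 − 0.878095)(1 − 0.802519) = 0.995440
Series (power supply module and [0.995440]): 0.904837 × 0.995440 = 0.9007

0.9007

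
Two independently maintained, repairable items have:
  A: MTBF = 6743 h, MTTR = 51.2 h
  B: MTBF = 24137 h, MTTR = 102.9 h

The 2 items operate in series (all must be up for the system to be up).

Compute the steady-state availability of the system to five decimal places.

A(A) = MTBF/(MTBF+MTTR) = 6743/(6743+51.2) = 0.992464
A(B) = MTBF/(MTBF+MTTR) = 24137/(24137+102.9) = 0.995755
Series availability: 0.992464 × 0.995755 = 0.98825

0.98825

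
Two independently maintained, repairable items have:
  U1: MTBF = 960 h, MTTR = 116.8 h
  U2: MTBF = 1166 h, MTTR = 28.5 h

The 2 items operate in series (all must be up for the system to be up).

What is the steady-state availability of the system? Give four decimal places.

0.8703

A(U1) = MTBF/(MTBF+MTTR) = 960/(960+116.8) = 0.891530
A(U2) = MTBF/(MTBF+MTTR) = 1166/(1166+28.5) = 0.976141
Series availability: 0.891530 × 0.976141 = 0.8703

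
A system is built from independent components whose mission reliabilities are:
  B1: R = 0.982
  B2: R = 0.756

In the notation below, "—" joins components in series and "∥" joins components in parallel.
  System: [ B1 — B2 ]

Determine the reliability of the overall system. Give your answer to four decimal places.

0.7424

Series (B1 and B2): 0.982000 × 0.756000 = 0.7424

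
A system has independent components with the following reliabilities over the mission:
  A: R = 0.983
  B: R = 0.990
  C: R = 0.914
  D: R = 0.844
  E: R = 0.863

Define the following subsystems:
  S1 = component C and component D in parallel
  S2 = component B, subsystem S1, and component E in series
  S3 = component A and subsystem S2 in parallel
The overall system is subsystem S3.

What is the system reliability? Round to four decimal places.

0.9973

Parallel (C and D): 1 − (1 − 0.914000)(1 − 0.844000) = 0.986584
Series (B, [0.986584], and E): 0.990000 × 0.986584 × 0.863000 = 0.842908
Parallel (A and [0.842908]): 1 − (1 − 0.983000)(1 − 0.842908) = 0.9973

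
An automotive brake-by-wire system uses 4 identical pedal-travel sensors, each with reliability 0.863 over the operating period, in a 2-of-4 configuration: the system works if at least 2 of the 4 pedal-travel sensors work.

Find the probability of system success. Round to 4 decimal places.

R = Σ_{i=2}^{4} C(4,i) p^i (1−p)^{4−i} with p = 0.863
C(4,2)·0.863^2·0.137^2 = 0.083871
C(4,3)·0.863^3·0.137^1 = 0.352219
C(4,4)·0.863^4·0.137^0 = 0.554681
Sum = 0.9908

0.9908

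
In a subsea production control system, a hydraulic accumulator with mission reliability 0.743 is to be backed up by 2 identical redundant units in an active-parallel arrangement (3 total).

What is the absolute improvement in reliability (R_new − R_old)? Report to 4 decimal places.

R_before = 0.743
R_after = 1 − (1 − 0.743)^3 = 0.9830
ΔR = 0.9830 − 0.743 = 0.2400

0.2400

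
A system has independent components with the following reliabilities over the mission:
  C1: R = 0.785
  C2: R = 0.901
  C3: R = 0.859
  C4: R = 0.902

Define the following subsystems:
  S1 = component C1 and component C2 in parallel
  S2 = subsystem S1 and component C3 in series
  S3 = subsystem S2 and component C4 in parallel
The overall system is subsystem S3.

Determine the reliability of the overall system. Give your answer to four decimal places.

0.9844

Parallel (C1 and C2): 1 − (1 − 0.785000)(1 − 0.901000) = 0.978715
Series ([0.978715] and C3): 0.978715 × 0.859000 = 0.840716
Parallel ([0.840716] and C4): 1 − (1 − 0.840716)(1 − 0.902000) = 0.9844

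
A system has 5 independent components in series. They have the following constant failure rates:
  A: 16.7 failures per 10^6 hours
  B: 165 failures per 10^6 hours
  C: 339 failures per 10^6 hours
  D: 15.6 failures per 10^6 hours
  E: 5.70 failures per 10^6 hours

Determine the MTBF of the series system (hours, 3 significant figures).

1850

Series of exponential components: λ_sys = Σ λ_i
λ_sys = 0.0000167 + 0.000165 + 0.000339 + 0.0000156 + 0.00000570 = 5.4200e-04 /h
MTBF = 1 / λ_sys = 1850 h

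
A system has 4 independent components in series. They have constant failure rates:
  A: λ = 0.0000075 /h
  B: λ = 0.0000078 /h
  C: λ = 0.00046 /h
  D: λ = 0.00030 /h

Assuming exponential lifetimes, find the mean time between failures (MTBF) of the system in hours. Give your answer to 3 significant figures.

1290

Series of exponential components: λ_sys = Σ λ_i
λ_sys = 0.0000075 + 0.0000078 + 0.00046 + 0.00030 = 7.7530e-04 /h
MTBF = 1 / λ_sys = 1290 h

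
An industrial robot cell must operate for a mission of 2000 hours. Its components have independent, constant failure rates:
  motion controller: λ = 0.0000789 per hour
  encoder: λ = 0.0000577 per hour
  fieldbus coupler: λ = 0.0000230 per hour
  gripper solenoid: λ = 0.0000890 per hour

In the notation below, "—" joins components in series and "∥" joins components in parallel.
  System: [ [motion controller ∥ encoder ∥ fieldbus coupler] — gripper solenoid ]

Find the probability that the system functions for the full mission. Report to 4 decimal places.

0.8363

R(motion controller) = exp(−0.0000789 × 2000) = 0.854021
R(encoder) = exp(−0.0000577 × 2000) = 0.891010
R(fieldbus coupler) = exp(−0.0000230 × 2000) = 0.955042
R(gripper solenoid) = exp(−0.0000890 × 2000) = 0.836942
Parallel (motion controller, encoder, and fieldbus coupler): 1 − (1 − 0.854021)(1 − 0.891010)(1 − 0.955042) = 0.999285
Series ([0.999285] and gripper solenoid): 0.999285 × 0.836942 = 0.8363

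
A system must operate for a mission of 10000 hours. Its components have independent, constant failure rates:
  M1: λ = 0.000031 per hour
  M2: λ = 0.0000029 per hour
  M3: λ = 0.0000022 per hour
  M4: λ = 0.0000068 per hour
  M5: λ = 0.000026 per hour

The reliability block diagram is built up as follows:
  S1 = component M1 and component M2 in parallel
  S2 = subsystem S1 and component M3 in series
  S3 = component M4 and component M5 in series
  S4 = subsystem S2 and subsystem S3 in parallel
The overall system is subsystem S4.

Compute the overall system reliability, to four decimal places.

0.9918

R(M1) = exp(−0.000031 × 10000) = 0.733447
R(M2) = exp(−0.0000029 × 10000) = 0.971416
R(M3) = exp(−0.0000022 × 10000) = 0.978240
R(M4) = exp(−0.0000068 × 10000) = 0.934260
R(M5) = exp(−0.000026 × 10000) = 0.771052
Parallel (M1 and M2): 1 − (1 − 0.733447)(1 − 0.971416) = 0.992381
Series ([0.992381] and M3): 0.992381 × 0.978240 = 0.970787
Series (M4 and M5): 0.934260 × 0.771052 = 0.720363
Parallel ([0.970787] and [0.720363]): 1 − (1 − 0.970787)(1 − 0.720363) = 0.9918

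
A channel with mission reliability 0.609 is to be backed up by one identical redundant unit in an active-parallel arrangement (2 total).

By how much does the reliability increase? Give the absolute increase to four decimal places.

0.2381

R_before = 0.609
R_after = 1 − (1 − 0.609)^2 = 0.8471
ΔR = 0.8471 − 0.609 = 0.2381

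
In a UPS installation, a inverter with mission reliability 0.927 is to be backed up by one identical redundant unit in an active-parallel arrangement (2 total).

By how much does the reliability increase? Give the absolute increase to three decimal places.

R_before = 0.927
R_after = 1 − (1 − 0.927)^2 = 0.995
ΔR = 0.995 − 0.927 = 0.068

0.068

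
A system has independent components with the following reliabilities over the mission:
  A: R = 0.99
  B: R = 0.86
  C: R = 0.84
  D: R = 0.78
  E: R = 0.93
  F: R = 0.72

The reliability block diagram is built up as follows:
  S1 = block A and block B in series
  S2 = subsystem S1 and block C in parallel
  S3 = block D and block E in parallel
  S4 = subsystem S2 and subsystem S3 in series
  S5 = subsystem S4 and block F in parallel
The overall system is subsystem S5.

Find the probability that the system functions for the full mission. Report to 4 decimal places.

Series (A and B): 0.990000 × 0.860000 = 0.851400
Parallel ([0.851400] and C): 1 − (1 − 0.851400)(1 − 0.840000) = 0.976224
Parallel (D and E): 1 − (1 − 0.780000)(1 − 0.930000) = 0.984600
Series ([0.976224] and [0.984600]): 0.976224 × 0.984600 = 0.961190
Parallel ([0.961190] and F): 1 − (1 − 0.961190)(1 − 0.720000) = 0.9891

0.9891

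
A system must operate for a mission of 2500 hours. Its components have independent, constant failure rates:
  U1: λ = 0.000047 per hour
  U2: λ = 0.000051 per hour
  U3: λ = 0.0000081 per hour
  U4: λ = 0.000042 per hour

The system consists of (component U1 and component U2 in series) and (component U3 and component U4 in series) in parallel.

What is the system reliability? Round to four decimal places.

0.9744

R(U1) = exp(−0.000047 × 2500) = 0.889141
R(U2) = exp(−0.000051 × 2500) = 0.880293
R(U3) = exp(−0.0000081 × 2500) = 0.979954
R(U4) = exp(−0.000042 × 2500) = 0.900325
Series (U1 and U2): 0.889141 × 0.880293 = 0.782705
Series (U3 and U4): 0.979954 × 0.900325 = 0.882277
Parallel ([0.782705] and [0.882277]): 1 − (1 − 0.782705)(1 − 0.882277) = 0.9744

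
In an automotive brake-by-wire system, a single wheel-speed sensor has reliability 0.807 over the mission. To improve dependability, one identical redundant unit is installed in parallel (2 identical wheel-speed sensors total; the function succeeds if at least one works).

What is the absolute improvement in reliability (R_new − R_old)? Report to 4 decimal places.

R_before = 0.807
R_after = 1 − (1 − 0.807)^2 = 0.9628
ΔR = 0.9628 − 0.807 = 0.1558

0.1558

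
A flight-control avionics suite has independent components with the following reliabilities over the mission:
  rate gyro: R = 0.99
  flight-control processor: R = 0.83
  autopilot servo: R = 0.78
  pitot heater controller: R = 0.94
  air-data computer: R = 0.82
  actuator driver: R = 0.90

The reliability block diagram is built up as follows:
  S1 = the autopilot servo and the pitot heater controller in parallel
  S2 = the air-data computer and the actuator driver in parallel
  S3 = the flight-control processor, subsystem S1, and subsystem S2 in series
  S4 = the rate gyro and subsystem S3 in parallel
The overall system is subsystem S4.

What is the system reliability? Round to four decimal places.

Parallel (autopilot servo and pitot heater controller): 1 − (1 − 0.780000)(1 − 0.940000) = 0.986800
Parallel (air-data computer and actuator driver): 1 − (1 − 0.820000)(1 − 0.900000) = 0.982000
Series (flight-control processor, [0.986800], and [0.982000]): 0.830000 × 0.986800 × 0.982000 = 0.804301
Parallel (rate gyro and [0.804301]): 1 − (1 − 0.990000)(1 − 0.804301) = 0.9980

0.9980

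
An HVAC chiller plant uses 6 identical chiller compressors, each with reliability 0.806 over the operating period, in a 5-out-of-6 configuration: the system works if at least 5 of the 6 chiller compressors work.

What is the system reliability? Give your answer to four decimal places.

R = Σ_{i=5}^{6} C(6,i) p^i (1−p)^{6−i} with p = 0.806
C(6,5)·0.806^5·0.194^1 = 0.395939
C(6,6)·0.806^6·0.194^0 = 0.274164
Sum = 0.6701

0.6701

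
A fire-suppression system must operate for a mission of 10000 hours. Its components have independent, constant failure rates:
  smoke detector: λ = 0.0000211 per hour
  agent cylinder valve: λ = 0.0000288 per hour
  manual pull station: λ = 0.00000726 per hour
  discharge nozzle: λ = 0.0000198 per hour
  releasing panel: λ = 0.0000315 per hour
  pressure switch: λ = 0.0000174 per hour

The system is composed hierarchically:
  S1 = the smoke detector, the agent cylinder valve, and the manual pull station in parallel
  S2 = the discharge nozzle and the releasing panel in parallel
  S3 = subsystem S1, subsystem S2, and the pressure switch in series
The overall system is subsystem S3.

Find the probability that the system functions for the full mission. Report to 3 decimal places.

R(smoke detector) = exp(−0.0000211 × 10000) = 0.80977
R(agent cylinder valve) = exp(−0.0000288 × 10000) = 0.74976
R(manual pull station) = exp(−0.00000726 × 10000) = 0.92997
R(discharge nozzle) = exp(−0.0000198 × 10000) = 0.82037
R(releasing panel) = exp(−0.0000315 × 10000) = 0.72979
R(pressure switch) = exp(−0.0000174 × 10000) = 0.84030
Parallel (smoke detector, agent cylinder valve, and manual pull station): 1 − (1 − 0.80977)(1 − 0.74976)(1 − 0.92997) = 0.99667
Parallel (discharge nozzle and releasing panel): 1 − (1 − 0.82037)(1 − 0.72979) = 0.95146
Series ([0.99667], [0.95146], and pressure switch): 0.99667 × 0.95146 × 0.84030 = 0.797

0.797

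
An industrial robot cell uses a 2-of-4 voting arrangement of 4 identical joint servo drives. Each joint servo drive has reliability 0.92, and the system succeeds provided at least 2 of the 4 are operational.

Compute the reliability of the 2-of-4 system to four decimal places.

R = Σ_{i=2}^{4} C(4,i) p^i (1−p)^{4−i} with p = 0.92
C(4,2)·0.92^2·0.08^2 = 0.032502
C(4,3)·0.92^3·0.08^1 = 0.249180
C(4,4)·0.92^4·0.08^0 = 0.716393
Sum = 0.9981

0.9981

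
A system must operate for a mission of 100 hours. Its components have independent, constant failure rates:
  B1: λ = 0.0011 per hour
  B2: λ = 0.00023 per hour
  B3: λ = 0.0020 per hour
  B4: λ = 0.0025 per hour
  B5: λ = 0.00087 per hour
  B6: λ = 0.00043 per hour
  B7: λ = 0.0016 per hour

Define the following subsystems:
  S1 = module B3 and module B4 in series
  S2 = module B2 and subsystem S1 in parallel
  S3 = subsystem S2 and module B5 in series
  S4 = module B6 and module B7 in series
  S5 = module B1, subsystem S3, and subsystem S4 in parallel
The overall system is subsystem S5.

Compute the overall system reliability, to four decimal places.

R(B1) = exp(−0.0011 × 100) = 0.895834
R(B2) = exp(−0.00023 × 100) = 0.977262
R(B3) = exp(−0.0020 × 100) = 0.818731
R(B4) = exp(−0.0025 × 100) = 0.778801
R(B5) = exp(−0.00087 × 100) = 0.916677
R(B6) = exp(−0.00043 × 100) = 0.957911
R(B7) = exp(−0.0016 × 100) = 0.852144
Series (B3 and B4): 0.818731 × 0.778801 = 0.637629
Parallel (B2 and [0.637629]): 1 − (1 − 0.977262)(1 − 0.637629) = 0.991760
Series ([0.991760] and B5): 0.991760 × 0.916677 = 0.909124
Series (B6 and B7): 0.957911 × 0.852144 = 0.816278
Parallel (B1, [0.909124], and [0.816278]): 1 − (1 − 0.895834)(1 − 0.909124)(1 − 0.816278) = 0.9983

0.9983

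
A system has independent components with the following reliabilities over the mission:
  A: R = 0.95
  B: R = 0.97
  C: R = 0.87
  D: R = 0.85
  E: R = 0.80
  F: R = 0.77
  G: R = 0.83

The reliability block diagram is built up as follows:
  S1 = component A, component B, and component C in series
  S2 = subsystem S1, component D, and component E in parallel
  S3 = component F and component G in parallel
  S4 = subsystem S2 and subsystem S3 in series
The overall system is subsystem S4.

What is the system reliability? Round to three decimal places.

Series (A, B, and C): 0.95000 × 0.97000 × 0.87000 = 0.80171
Parallel ([0.80171], D, and E): 1 − (1 − 0.80171)(1 − 0.85000)(1 − 0.80000) = 0.99405
Parallel (F and G): 1 − (1 − 0.77000)(1 − 0.83000) = 0.96090
Series ([0.99405] and [0.96090]): 0.99405 × 0.96090 = 0.955

0.955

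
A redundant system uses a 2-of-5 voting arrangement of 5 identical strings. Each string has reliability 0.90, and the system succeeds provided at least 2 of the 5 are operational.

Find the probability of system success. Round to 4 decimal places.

0.9995

R = Σ_{i=2}^{5} C(5,i) p^i (1−p)^{5−i} with p = 0.90
C(5,2)·0.90^2·0.10^3 = 0.008100
C(5,3)·0.90^3·0.10^2 = 0.072900
C(5,4)·0.90^4·0.10^1 = 0.328050
C(5,5)·0.90^5·0.10^0 = 0.590490
Sum = 0.9995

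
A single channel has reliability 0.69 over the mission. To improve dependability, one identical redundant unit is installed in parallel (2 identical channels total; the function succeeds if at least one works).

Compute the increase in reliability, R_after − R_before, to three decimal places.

0.214

R_before = 0.69
R_after = 1 − (1 − 0.69)^2 = 0.904
ΔR = 0.904 − 0.69 = 0.214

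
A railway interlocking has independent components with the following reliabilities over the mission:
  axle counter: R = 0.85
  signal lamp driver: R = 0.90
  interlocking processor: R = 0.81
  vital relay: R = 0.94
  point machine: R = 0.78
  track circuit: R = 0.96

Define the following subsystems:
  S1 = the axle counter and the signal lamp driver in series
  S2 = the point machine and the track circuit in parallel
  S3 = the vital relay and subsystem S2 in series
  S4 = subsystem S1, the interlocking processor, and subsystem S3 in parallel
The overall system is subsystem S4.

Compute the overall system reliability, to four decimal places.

0.9970

Series (axle counter and signal lamp driver): 0.850000 × 0.900000 = 0.765000
Parallel (point machine and track circuit): 1 − (1 − 0.780000)(1 − 0.960000) = 0.991200
Series (vital relay and [0.991200]): 0.940000 × 0.991200 = 0.931728
Parallel ([0.765000], interlocking processor, and [0.931728]): 1 − (1 − 0.765000)(1 − 0.810000)(1 − 0.931728) = 0.9970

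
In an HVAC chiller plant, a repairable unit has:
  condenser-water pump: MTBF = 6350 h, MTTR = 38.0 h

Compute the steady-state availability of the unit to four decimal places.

0.9941

A(condenser-water pump) = MTBF/(MTBF+MTTR) = 6350/(6350+38.0) = 0.9941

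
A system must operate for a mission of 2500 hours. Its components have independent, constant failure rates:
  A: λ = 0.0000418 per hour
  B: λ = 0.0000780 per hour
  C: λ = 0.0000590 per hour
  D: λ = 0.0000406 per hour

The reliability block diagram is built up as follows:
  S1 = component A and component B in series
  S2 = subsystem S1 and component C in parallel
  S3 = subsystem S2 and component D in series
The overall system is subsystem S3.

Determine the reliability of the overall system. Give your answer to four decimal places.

0.8714

R(A) = exp(−0.0000418 × 2500) = 0.900775
R(B) = exp(−0.0000780 × 2500) = 0.822835
R(C) = exp(−0.0000590 × 2500) = 0.862862
R(D) = exp(−0.0000406 × 2500) = 0.903481
Series (A and B): 0.900775 × 0.822835 = 0.741189
Parallel ([0.741189] and C): 1 − (1 − 0.741189)(1 − 0.862862) = 0.964507
Series ([0.964507] and D): 0.964507 × 0.903481 = 0.8714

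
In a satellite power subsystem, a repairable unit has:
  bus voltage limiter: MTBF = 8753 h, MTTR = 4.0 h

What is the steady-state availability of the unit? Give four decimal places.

A(bus voltage limiter) = MTBF/(MTBF+MTTR) = 8753/(8753+4.0) = 0.9995

0.9995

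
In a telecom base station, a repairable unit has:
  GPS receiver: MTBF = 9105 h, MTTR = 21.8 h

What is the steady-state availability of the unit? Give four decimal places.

A(GPS receiver) = MTBF/(MTBF+MTTR) = 9105/(9105+21.8) = 0.9976

0.9976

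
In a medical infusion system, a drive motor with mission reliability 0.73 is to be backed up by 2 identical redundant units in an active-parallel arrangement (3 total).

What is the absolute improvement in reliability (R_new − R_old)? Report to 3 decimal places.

R_before = 0.73
R_after = 1 − (1 − 0.73)^3 = 0.980
ΔR = 0.980 − 0.73 = 0.250

0.250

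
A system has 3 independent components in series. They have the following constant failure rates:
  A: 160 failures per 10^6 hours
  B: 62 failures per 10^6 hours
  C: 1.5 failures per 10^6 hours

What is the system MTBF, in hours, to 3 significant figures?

Series of exponential components: λ_sys = Σ λ_i
λ_sys = 0.00016 + 0.000062 + 0.0000015 = 2.2350e-04 /h
MTBF = 1 / λ_sys = 4470 h

4470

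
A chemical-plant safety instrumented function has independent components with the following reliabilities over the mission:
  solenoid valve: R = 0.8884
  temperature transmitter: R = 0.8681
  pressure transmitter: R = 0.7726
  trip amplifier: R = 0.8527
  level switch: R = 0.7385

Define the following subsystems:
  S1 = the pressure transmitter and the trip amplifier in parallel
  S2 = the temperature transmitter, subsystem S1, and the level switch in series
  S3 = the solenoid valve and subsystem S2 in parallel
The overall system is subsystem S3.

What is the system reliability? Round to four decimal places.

0.9575

Parallel (pressure transmitter and trip amplifier): 1 − (1 − 0.772600)(1 − 0.852700) = 0.966504
Series (temperature transmitter, [0.966504], and level switch): 0.868100 × 0.966504 × 0.738500 = 0.619618
Parallel (solenoid valve and [0.619618]): 1 − (1 − 0.888400)(1 − 0.619618) = 0.9575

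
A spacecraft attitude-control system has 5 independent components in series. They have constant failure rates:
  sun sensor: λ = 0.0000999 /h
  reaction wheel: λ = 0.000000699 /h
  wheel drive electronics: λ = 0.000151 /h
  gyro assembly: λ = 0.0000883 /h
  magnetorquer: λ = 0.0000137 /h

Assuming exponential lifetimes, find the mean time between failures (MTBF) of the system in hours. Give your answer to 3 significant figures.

2830

Series of exponential components: λ_sys = Σ λ_i
λ_sys = 0.0000999 + 0.000000699 + 0.000151 + 0.0000883 + 0.0000137 = 3.5360e-04 /h
MTBF = 1 / λ_sys = 2830 h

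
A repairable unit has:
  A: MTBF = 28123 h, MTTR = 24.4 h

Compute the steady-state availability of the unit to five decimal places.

0.99913

A(A) = MTBF/(MTBF+MTTR) = 28123/(28123+24.4) = 0.99913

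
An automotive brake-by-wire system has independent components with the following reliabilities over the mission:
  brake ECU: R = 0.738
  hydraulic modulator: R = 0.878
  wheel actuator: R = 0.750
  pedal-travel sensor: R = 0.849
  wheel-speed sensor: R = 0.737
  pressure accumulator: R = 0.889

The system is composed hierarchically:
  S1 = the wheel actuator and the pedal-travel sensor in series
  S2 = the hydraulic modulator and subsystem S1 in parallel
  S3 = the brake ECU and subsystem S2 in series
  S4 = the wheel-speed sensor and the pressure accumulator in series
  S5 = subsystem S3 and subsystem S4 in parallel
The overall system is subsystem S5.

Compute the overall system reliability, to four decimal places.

Series (wheel actuator and pedal-travel sensor): 0.750000 × 0.849000 = 0.636750
Parallel (hydraulic modulator and [0.636750]): 1 − (1 − 0.878000)(1 − 0.636750) = 0.955684
Series (brake ECU and [0.955684]): 0.738000 × 0.955684 = 0.705295
Series (wheel-speed sensor and pressure accumulator): 0.737000 × 0.889000 = 0.655193
Parallel ([0.705295] and [0.655193]): 1 − (1 − 0.705295)(1 − 0.655193) = 0.8984

0.8984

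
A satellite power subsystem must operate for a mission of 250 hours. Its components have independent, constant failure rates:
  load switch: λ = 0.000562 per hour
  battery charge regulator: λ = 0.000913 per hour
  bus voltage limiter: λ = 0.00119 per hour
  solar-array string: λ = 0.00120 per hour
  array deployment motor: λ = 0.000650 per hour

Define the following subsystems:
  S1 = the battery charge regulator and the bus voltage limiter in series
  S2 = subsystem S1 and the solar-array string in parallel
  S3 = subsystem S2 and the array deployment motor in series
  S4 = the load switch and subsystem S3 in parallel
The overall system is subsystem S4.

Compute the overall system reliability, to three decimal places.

0.969

R(load switch) = exp(−0.000562 × 250) = 0.86892
R(battery charge regulator) = exp(−0.000913 × 250) = 0.79593
R(bus voltage limiter) = exp(−0.00119 × 250) = 0.74267
R(solar-array string) = exp(−0.00120 × 250) = 0.74082
R(array deployment motor) = exp(−0.000650 × 250) = 0.85002
Series (battery charge regulator and bus voltage limiter): 0.79593 × 0.74267 = 0.59111
Parallel ([0.59111] and solar-array string): 1 − (1 − 0.59111)(1 − 0.74082) = 0.89402
Series ([0.89402] and array deployment motor): 0.89402 × 0.85002 = 0.75993
Parallel (load switch and [0.75993]): 1 − (1 − 0.86892)(1 − 0.75993) = 0.969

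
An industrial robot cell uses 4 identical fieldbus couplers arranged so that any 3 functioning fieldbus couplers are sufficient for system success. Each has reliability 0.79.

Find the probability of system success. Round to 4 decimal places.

R = Σ_{i=3}^{4} C(4,i) p^i (1−p)^{4−i} with p = 0.79
C(4,3)·0.79^3·0.21^1 = 0.414153
C(4,4)·0.79^4·0.21^0 = 0.389501
Sum = 0.8037

0.8037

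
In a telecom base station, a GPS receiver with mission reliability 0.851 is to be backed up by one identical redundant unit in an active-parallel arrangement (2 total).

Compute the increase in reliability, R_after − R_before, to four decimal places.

0.1268

R_before = 0.851
R_after = 1 − (1 − 0.851)^2 = 0.9778
ΔR = 0.9778 − 0.851 = 0.1268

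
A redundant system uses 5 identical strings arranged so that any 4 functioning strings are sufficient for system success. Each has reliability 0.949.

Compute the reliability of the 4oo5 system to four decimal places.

R = Σ_{i=4}^{5} C(5,i) p^i (1−p)^{5−i} with p = 0.949
C(5,4)·0.949^4·0.051^1 = 0.206826
C(5,5)·0.949^5·0.051^0 = 0.769717
Sum = 0.9765

0.9765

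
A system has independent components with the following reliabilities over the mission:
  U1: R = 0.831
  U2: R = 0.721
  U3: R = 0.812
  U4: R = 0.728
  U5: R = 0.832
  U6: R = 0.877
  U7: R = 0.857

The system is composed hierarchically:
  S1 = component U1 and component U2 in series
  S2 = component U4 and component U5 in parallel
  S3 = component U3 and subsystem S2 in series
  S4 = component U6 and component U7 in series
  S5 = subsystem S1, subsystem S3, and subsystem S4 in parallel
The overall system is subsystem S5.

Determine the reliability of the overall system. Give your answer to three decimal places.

Series (U1 and U2): 0.83100 × 0.72100 = 0.59915
Parallel (U4 and U5): 1 − (1 − 0.72800)(1 − 0.83200) = 0.95430
Series (U3 and [0.95430]): 0.81200 × 0.95430 = 0.77489
Series (U6 and U7): 0.87700 × 0.85700 = 0.75159
Parallel ([0.59915], [0.77489], and [0.75159]): 1 − (1 − 0.59915)(1 − 0.77489)(1 − 0.75159) = 0.978

0.978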